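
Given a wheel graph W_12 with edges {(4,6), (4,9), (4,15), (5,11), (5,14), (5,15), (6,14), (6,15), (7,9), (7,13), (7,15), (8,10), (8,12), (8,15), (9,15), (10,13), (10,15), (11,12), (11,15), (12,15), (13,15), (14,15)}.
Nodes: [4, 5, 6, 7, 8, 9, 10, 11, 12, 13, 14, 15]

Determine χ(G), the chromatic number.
Clique number ω(G) = 3 (lower bound: χ ≥ ω).
Odd cycle [11, 12, 8, 10, 13, 7, 9, 4, 6, 14, 5] needs 3 colors (χ ≥ 3).
Vertex 15 is adjacent to every vertex of [4, 5, 6, 7, 8, 9, 10, 11, 12, 13, 14], which already need 3 colors among themselves, so 15 needs a new color (χ ≥ 4).
The coloring below uses 4 colors, so χ(G) = 4.
A valid 4-coloring: color 1: [15]; color 2: [8, 9, 11, 13, 14]; color 3: [4, 5, 7, 10, 12]; color 4: [6].

χ(G) = 4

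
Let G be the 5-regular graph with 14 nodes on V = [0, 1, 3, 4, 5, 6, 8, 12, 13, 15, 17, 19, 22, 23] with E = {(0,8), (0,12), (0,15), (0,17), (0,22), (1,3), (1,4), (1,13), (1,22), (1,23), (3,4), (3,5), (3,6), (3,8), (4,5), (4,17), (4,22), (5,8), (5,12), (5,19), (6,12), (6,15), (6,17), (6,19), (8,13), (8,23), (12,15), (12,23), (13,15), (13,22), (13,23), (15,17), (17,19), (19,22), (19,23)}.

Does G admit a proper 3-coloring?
Suppose a proper 3-coloring c exists. The clique [0, 12, 15] takes 3 distinct colors; by symmetry let c(0) = 1, c(12) = 2, c(15) = 3.
- Vertex 6: neighbors [12, 15] already have colors [2, 3] ⇒ c(6) = 1.
- Vertex 17: neighbors [0, 15] already have colors [1, 3] ⇒ c(17) = 2.
- Vertex 19: neighbors [6, 17] already have colors [1, 2] ⇒ c(19) = 3.
- Vertex 5: neighbors [12, 19] already have colors [2, 3] ⇒ c(5) = 1.
- Vertex 4: neighbors [5, 17] already have colors [1, 2] ⇒ c(4) = 3.
- Vertex 23: neighbors [12, 19] already have colors [2, 3] ⇒ c(23) = 1.
- Vertex 1: neighbors [23, 4] already have colors [1, 3] ⇒ c(1) = 2.
- Vertex 13: neighbors [23, 1, 15] already have colors [1, 2, 3] — all 3 colors blocked. Contradiction.
The forced assignments end in a contradiction, so G has no proper 3-coloring (χ ≥ 4).

No, G is not 3-colorable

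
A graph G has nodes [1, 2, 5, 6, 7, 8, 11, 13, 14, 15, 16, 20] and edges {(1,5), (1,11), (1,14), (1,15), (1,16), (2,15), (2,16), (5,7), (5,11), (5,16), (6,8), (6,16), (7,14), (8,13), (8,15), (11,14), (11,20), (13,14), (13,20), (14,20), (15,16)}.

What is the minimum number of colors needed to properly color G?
χ(G) = 3

Clique number ω(G) = 3 (lower bound: χ ≥ ω).
The clique on [1, 5, 16] has size 3, forcing χ ≥ 3, and the coloring below uses 3 colors, so χ(G) = 3.
A valid 3-coloring: color 1: [1, 2, 7, 8, 20]; color 2: [5, 6, 14, 15]; color 3: [11, 13, 16].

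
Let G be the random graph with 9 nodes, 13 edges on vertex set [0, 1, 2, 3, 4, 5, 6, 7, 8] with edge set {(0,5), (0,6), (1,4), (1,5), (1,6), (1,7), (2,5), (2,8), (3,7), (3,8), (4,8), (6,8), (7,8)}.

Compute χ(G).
χ(G) = 3

Clique number ω(G) = 3 (lower bound: χ ≥ ω).
The clique on [3, 7, 8] has size 3, forcing χ ≥ 3, and the coloring below uses 3 colors, so χ(G) = 3.
A valid 3-coloring: color 1: [0, 1, 8]; color 2: [3, 4, 5, 6]; color 3: [2, 7].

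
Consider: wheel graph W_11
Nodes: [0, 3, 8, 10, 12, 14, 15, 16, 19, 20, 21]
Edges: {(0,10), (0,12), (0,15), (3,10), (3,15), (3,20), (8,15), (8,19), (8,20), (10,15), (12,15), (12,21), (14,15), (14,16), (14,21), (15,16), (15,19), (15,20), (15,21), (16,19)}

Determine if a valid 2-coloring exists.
The clique on vertices [0, 10, 15] has size 3 > 2, so it alone needs 3 colors.

No, G is not 2-colorable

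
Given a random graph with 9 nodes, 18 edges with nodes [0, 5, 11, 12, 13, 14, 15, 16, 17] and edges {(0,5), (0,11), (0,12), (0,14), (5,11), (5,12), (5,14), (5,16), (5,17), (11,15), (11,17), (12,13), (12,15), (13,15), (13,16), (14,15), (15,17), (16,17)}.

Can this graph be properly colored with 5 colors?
A valid 5-coloring: color 1: [5, 15]; color 2: [0, 13, 17]; color 3: [11, 12, 14, 16].
(χ(G) = 3 ≤ 5.)

Yes, G is 5-colorable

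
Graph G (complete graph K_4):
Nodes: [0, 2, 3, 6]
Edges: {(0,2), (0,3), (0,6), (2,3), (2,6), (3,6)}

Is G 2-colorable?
No, G is not 2-colorable

The clique on vertices [0, 2, 3, 6] has size 4 > 2, so it alone needs 4 colors.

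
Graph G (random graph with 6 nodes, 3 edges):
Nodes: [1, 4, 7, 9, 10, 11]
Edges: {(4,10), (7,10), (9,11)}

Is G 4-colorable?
A valid 4-coloring: color 1: [1, 9, 10]; color 2: [4, 7, 11].
(χ(G) = 2 ≤ 4.)

Yes, G is 4-colorable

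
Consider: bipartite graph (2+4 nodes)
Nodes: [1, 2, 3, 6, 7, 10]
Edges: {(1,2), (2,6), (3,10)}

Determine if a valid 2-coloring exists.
A valid 2-coloring: color 1: [2, 3, 7]; color 2: [1, 6, 10].
(χ(G) = 2 ≤ 2.)

Yes, G is 2-colorable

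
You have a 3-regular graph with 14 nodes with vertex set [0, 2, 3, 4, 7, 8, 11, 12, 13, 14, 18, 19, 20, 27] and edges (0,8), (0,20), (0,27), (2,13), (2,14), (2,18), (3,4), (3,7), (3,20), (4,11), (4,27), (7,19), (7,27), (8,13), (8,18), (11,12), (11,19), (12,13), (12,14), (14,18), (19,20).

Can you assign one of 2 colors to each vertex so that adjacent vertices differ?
The clique on vertices [2, 14, 18] has size 3 > 2, so it alone needs 3 colors.

No, G is not 2-colorable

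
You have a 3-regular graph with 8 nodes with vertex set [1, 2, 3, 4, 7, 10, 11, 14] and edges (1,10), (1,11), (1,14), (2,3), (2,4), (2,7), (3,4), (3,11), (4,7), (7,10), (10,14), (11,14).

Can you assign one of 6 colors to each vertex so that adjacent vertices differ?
A valid 6-coloring: color 1: [1, 3, 7]; color 2: [2, 14]; color 3: [4, 10, 11].
(χ(G) = 3 ≤ 6.)

Yes, G is 6-colorable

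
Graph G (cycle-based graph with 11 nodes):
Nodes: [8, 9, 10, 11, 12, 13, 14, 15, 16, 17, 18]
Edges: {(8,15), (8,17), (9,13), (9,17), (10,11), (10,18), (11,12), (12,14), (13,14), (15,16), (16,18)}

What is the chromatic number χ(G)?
Clique number ω(G) = 2 (lower bound: χ ≥ ω).
Odd cycle [13, 14, 12, 11, 10, 18, 16, 15, 8, 17, 9] needs 3 colors (χ ≥ 3).
The coloring below uses 3 colors, so χ(G) = 3.
A valid 3-coloring: color 1: [10, 12, 13, 16, 17]; color 2: [9, 11, 14, 15, 18]; color 3: [8].

χ(G) = 3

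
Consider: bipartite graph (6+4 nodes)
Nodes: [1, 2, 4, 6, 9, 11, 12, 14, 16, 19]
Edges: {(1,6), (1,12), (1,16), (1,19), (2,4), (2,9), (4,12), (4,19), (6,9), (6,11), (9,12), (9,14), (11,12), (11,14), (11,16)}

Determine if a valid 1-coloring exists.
No, G is not 1-colorable

Edge (1,16) forces its endpoints to differ, so 1 color is not enough.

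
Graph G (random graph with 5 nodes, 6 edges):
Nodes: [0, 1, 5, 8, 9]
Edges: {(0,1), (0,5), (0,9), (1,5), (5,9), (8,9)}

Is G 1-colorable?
No, G is not 1-colorable

The clique on vertices [0, 1, 5] has size 3 > 1, so it alone needs 3 colors.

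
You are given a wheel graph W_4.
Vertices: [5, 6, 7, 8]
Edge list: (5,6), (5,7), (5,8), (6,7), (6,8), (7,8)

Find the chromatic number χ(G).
χ(G) = 4

Clique number ω(G) = 4 (lower bound: χ ≥ ω).
The clique on [5, 6, 7, 8] has size 4, forcing χ ≥ 4, and the coloring below uses 4 colors, so χ(G) = 4.
A valid 4-coloring: color 1: [7]; color 2: [6]; color 3: [8]; color 4: [5].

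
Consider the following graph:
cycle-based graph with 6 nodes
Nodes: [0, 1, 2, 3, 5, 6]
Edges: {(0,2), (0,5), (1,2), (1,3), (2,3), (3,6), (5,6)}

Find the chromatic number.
Clique number ω(G) = 3 (lower bound: χ ≥ ω).
The clique on [1, 2, 3] has size 3, forcing χ ≥ 3, and the coloring below uses 3 colors, so χ(G) = 3.
A valid 3-coloring: color 1: [2, 5]; color 2: [0, 3]; color 3: [1, 6].

χ(G) = 3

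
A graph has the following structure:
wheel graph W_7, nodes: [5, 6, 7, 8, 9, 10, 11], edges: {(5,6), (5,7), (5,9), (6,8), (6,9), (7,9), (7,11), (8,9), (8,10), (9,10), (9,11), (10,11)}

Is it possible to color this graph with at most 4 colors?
A valid 4-coloring: color 1: [9]; color 2: [5, 8, 11]; color 3: [6, 7, 10].
(χ(G) = 3 ≤ 4.)

Yes, G is 4-colorable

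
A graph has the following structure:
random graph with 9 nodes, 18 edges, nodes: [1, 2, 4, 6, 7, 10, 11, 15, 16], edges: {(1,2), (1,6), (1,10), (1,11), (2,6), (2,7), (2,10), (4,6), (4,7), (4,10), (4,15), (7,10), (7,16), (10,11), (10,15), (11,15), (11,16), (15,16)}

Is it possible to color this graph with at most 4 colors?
Yes, G is 4-colorable

A valid 4-coloring: color 1: [6, 10, 16]; color 2: [2, 4, 11]; color 3: [1, 7, 15].
(χ(G) = 3 ≤ 4.)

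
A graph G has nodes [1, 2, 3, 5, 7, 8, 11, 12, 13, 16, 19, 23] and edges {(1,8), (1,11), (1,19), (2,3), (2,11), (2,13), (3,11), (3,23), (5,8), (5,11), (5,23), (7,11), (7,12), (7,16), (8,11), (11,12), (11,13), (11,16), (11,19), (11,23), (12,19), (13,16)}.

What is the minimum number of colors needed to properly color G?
χ(G) = 4

Clique number ω(G) = 3 (lower bound: χ ≥ ω).
Odd cycle [23, 5, 8, 1, 19, 12, 7, 16, 13, 2, 3] needs 3 colors (χ ≥ 3).
Vertex 11 is adjacent to every vertex of [1, 2, 3, 5, 7, 8, 12, 13, 16, 19, 23], which already need 3 colors among themselves, so 11 needs a new color (χ ≥ 4).
The coloring below uses 4 colors, so χ(G) = 4.
A valid 4-coloring: color 1: [11]; color 2: [2, 7, 8, 19, 23]; color 3: [1, 3, 5, 12, 16]; color 4: [13].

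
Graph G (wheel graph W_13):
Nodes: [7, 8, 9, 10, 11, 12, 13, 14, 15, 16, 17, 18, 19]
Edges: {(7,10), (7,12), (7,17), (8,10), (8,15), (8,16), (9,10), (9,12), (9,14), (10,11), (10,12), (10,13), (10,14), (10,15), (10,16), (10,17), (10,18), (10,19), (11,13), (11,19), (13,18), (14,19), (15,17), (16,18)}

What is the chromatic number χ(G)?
χ(G) = 3

Clique number ω(G) = 3 (lower bound: χ ≥ ω).
The clique on [7, 10, 17] has size 3, forcing χ ≥ 3, and the coloring below uses 3 colors, so χ(G) = 3.
A valid 3-coloring: color 1: [10]; color 2: [7, 9, 13, 15, 16, 19]; color 3: [8, 11, 12, 14, 17, 18].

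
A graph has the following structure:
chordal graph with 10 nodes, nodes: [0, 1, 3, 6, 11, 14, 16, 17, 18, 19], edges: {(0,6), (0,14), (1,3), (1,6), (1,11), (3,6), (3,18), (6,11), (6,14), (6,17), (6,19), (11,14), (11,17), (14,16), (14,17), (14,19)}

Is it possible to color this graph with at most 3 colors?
No, G is not 3-colorable

The clique on vertices [6, 11, 14, 17] has size 4 > 3, so it alone needs 4 colors.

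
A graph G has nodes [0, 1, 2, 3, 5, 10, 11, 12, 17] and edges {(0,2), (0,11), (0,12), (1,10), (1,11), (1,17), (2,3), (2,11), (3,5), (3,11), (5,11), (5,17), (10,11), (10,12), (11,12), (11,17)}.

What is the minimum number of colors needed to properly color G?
Clique number ω(G) = 3 (lower bound: χ ≥ ω).
The clique on [0, 2, 11] has size 3, forcing χ ≥ 3, and the coloring below uses 3 colors, so χ(G) = 3.
A valid 3-coloring: color 1: [11]; color 2: [1, 2, 5, 12]; color 3: [0, 3, 10, 17].

χ(G) = 3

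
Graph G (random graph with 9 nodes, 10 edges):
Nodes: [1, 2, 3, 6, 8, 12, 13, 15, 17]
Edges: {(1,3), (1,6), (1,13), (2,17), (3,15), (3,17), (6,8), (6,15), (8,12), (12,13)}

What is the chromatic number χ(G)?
χ(G) = 3

Clique number ω(G) = 2 (lower bound: χ ≥ ω).
Odd cycle [12, 13, 1, 6, 8] needs 3 colors (χ ≥ 3).
The coloring below uses 3 colors, so χ(G) = 3.
A valid 3-coloring: color 1: [2, 3, 6, 12]; color 2: [1, 8, 15, 17]; color 3: [13].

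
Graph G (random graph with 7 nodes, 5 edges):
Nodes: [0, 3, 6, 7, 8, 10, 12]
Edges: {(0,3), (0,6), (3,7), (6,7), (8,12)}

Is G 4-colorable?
Yes, G is 4-colorable

A valid 4-coloring: color 1: [3, 6, 10, 12]; color 2: [0, 7, 8].
(χ(G) = 2 ≤ 4.)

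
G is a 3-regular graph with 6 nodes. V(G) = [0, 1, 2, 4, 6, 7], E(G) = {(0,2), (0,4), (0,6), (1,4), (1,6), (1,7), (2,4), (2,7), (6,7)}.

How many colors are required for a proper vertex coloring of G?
Clique number ω(G) = 3 (lower bound: χ ≥ ω).
The clique on [0, 2, 4] has size 3, forcing χ ≥ 3, and the coloring below uses 3 colors, so χ(G) = 3.
A valid 3-coloring: color 1: [2, 6]; color 2: [0, 1]; color 3: [4, 7].

χ(G) = 3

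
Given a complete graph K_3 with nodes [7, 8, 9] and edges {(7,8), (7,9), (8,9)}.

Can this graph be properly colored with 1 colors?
No, G is not 1-colorable

The clique on vertices [7, 8, 9] has size 3 > 1, so it alone needs 3 colors.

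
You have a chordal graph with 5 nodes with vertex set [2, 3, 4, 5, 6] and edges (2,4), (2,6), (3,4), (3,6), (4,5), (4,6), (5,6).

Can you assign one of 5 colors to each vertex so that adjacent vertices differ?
Yes, G is 5-colorable

A valid 5-coloring: color 1: [6]; color 2: [4]; color 3: [2, 3, 5].
(χ(G) = 3 ≤ 5.)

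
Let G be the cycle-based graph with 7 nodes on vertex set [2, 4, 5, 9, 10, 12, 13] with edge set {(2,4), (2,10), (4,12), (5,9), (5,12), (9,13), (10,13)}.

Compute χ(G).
Clique number ω(G) = 2 (lower bound: χ ≥ ω).
Odd cycle [10, 2, 4, 12, 5, 9, 13] needs 3 colors (χ ≥ 3).
The coloring below uses 3 colors, so χ(G) = 3.
A valid 3-coloring: color 1: [4, 9, 10]; color 2: [2, 12, 13]; color 3: [5].

χ(G) = 3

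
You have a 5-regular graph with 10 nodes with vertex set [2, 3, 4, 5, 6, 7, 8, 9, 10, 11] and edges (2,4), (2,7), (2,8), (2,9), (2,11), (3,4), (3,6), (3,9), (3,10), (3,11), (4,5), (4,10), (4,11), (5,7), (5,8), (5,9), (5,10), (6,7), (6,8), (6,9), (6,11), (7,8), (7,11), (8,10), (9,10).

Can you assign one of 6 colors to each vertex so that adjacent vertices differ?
A valid 6-coloring: color 1: [2, 3, 5]; color 2: [8, 9, 11]; color 3: [4, 6]; color 4: [7, 10].
(χ(G) = 4 ≤ 6.)

Yes, G is 6-colorable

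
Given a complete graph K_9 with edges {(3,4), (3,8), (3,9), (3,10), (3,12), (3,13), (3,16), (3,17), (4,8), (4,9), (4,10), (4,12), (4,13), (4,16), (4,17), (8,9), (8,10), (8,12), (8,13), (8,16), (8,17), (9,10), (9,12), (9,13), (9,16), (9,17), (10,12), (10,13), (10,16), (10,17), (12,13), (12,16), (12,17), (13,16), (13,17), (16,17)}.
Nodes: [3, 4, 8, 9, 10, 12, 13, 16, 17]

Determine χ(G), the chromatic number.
Clique number ω(G) = 9 (lower bound: χ ≥ ω).
The clique on [3, 4, 8, 9, 10, 12, 13, 16, 17] has size 9, forcing χ ≥ 9, and the coloring below uses 9 colors, so χ(G) = 9.
A valid 9-coloring: color 1: [12]; color 2: [10]; color 3: [16]; color 4: [17]; color 5: [13]; color 6: [4]; color 7: [8]; color 8: [3]; color 9: [9].

χ(G) = 9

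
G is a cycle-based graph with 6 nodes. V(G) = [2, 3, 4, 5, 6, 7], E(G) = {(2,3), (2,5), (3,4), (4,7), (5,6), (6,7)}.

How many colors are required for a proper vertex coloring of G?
Clique number ω(G) = 2 (lower bound: χ ≥ ω).
The graph is bipartite (no odd cycle), so 2 colors suffice: χ(G) = 2.
A valid 2-coloring: color 1: [2, 4, 6]; color 2: [3, 5, 7].

χ(G) = 2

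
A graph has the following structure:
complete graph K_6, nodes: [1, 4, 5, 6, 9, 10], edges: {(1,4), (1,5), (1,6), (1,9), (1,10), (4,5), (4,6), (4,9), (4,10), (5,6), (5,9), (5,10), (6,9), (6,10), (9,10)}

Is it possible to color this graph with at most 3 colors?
No, G is not 3-colorable

The clique on vertices [1, 4, 5, 6, 9, 10] has size 6 > 3, so it alone needs 6 colors.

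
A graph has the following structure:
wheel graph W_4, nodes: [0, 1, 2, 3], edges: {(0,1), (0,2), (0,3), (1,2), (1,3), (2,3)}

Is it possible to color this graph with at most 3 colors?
No, G is not 3-colorable

The clique on vertices [0, 1, 2, 3] has size 4 > 3, so it alone needs 4 colors.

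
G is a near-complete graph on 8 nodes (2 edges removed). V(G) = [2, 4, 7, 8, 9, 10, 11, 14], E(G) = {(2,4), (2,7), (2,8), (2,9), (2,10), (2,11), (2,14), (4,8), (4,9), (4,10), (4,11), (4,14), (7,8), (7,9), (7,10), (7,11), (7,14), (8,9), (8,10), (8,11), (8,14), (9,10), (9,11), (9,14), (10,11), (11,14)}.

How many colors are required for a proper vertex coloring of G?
χ(G) = 6

Clique number ω(G) = 6 (lower bound: χ ≥ ω).
The clique on [2, 4, 8, 9, 10, 11] has size 6, forcing χ ≥ 6, and the coloring below uses 6 colors, so χ(G) = 6.
A valid 6-coloring: color 1: [2]; color 2: [8]; color 3: [9]; color 4: [11]; color 5: [4, 7]; color 6: [10, 14].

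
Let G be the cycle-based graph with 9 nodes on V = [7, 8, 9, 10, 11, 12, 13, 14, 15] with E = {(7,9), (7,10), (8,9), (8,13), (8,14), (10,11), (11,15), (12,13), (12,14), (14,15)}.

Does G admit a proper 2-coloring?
Odd cycle [7, 10, 11, 15, 14, 8, 9] needs 3 colors (χ ≥ 3).
Hence χ(G) ≥ 3 > 2, so no proper 2-coloring exists.

No, G is not 2-colorable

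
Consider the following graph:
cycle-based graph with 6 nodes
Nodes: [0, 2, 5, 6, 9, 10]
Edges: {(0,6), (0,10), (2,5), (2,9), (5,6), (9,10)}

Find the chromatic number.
Clique number ω(G) = 2 (lower bound: χ ≥ ω).
The graph is bipartite (no odd cycle), so 2 colors suffice: χ(G) = 2.
A valid 2-coloring: color 1: [0, 5, 9]; color 2: [2, 6, 10].

χ(G) = 2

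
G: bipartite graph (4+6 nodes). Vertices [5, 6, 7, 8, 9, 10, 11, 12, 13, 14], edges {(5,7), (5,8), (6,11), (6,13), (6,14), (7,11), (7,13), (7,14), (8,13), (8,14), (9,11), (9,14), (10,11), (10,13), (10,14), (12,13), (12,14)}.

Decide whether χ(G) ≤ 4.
Yes, G is 4-colorable

A valid 4-coloring: color 1: [5, 11, 13, 14]; color 2: [6, 7, 8, 9, 10, 12].
(χ(G) = 2 ≤ 4.)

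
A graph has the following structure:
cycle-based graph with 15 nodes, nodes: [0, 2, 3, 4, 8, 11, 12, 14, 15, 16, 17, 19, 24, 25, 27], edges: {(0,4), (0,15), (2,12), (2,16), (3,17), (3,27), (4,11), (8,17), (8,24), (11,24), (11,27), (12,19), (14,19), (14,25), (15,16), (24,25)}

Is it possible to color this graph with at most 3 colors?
A valid 3-coloring: color 1: [0, 3, 8, 11, 12, 14, 16]; color 2: [2, 4, 15, 17, 19, 24, 27]; color 3: [25].
(χ(G) = 3 ≤ 3.)

Yes, G is 3-colorable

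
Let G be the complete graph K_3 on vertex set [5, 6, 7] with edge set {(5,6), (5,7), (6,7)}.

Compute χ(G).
χ(G) = 3

Clique number ω(G) = 3 (lower bound: χ ≥ ω).
The clique on [5, 6, 7] has size 3, forcing χ ≥ 3, and the coloring below uses 3 colors, so χ(G) = 3.
A valid 3-coloring: color 1: [6]; color 2: [7]; color 3: [5].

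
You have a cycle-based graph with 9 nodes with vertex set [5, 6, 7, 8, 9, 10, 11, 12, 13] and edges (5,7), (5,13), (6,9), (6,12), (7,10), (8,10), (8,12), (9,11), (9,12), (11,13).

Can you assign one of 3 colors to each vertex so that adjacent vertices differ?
Yes, G is 3-colorable

A valid 3-coloring: color 1: [7, 8, 9, 13]; color 2: [5, 10, 11, 12]; color 3: [6].
(χ(G) = 3 ≤ 3.)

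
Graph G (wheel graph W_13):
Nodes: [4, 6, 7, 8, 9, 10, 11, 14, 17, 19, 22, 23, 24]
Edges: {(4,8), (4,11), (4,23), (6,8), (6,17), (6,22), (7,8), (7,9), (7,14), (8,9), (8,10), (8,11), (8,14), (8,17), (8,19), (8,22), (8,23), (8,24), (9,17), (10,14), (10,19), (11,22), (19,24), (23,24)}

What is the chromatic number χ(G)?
Clique number ω(G) = 3 (lower bound: χ ≥ ω).
The clique on [4, 8, 11] has size 3, forcing χ ≥ 3, and the coloring below uses 3 colors, so χ(G) = 3.
A valid 3-coloring: color 1: [8]; color 2: [6, 9, 11, 14, 19, 23]; color 3: [4, 7, 10, 17, 22, 24].

χ(G) = 3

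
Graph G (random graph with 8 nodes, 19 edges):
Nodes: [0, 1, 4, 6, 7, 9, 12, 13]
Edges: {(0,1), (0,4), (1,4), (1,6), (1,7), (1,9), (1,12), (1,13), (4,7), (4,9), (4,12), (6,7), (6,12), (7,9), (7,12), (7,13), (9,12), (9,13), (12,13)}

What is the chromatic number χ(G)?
Clique number ω(G) = 5 (lower bound: χ ≥ ω).
The clique on [1, 4, 7, 9, 12] has size 5, forcing χ ≥ 5, and the coloring below uses 5 colors, so χ(G) = 5.
A valid 5-coloring: color 1: [1]; color 2: [0, 12]; color 3: [7]; color 4: [6, 9]; color 5: [4, 13].

χ(G) = 5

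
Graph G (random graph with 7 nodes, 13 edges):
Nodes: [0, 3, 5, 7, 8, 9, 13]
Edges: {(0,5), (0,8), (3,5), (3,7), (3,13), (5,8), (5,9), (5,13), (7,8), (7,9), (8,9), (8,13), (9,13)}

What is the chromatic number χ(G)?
χ(G) = 4

Clique number ω(G) = 4 (lower bound: χ ≥ ω).
The clique on [5, 8, 9, 13] has size 4, forcing χ ≥ 4, and the coloring below uses 4 colors, so χ(G) = 4.
A valid 4-coloring: color 1: [3, 8]; color 2: [5, 7]; color 3: [0, 13]; color 4: [9].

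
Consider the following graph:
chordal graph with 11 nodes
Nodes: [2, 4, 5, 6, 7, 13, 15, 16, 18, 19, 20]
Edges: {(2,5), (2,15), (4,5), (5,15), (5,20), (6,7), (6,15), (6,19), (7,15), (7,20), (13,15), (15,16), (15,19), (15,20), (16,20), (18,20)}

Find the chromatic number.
Clique number ω(G) = 3 (lower bound: χ ≥ ω).
The clique on [2, 5, 15] has size 3, forcing χ ≥ 3, and the coloring below uses 3 colors, so χ(G) = 3.
A valid 3-coloring: color 1: [4, 15, 18]; color 2: [2, 6, 13, 20]; color 3: [5, 7, 16, 19].

χ(G) = 3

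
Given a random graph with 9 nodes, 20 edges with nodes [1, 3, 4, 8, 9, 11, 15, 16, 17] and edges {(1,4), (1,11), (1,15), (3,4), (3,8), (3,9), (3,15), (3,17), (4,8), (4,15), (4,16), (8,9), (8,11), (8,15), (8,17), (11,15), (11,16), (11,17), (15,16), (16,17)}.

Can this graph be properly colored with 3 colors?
No, G is not 3-colorable

The clique on vertices [3, 4, 8, 15] has size 4 > 3, so it alone needs 4 colors.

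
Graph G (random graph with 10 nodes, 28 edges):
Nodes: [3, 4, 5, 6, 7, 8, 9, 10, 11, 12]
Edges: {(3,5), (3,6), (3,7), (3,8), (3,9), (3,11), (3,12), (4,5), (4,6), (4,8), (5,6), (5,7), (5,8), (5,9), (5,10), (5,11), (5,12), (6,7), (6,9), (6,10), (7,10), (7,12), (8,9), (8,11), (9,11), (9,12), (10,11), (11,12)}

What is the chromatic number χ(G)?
χ(G) = 5

Clique number ω(G) = 5 (lower bound: χ ≥ ω).
The clique on [3, 5, 8, 9, 11] has size 5, forcing χ ≥ 5, and the coloring below uses 5 colors, so χ(G) = 5.
A valid 5-coloring: color 1: [5]; color 2: [3, 4, 10]; color 3: [6, 11]; color 4: [7, 9]; color 5: [8, 12].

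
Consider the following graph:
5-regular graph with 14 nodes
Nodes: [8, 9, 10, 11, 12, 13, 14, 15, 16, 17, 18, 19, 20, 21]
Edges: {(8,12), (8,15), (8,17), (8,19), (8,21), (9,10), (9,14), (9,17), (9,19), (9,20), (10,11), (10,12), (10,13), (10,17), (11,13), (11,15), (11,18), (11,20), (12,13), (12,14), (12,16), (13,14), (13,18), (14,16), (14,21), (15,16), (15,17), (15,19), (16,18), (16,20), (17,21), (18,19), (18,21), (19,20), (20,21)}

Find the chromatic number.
χ(G) = 4

Clique number ω(G) = 3 (lower bound: χ ≥ ω).
Suppose a proper 3-coloring c exists. The clique [8, 15, 17] takes 3 distinct colors; by symmetry let c(8) = 1, c(15) = 2, c(17) = 3.
- Vertex 19: neighbors [8, 15] already have colors [1, 2] ⇒ c(19) = 3.
- Vertex 21: neighbors [8, 17] already have colors [1, 3] ⇒ c(21) = 2.
- Vertex 18: neighbors [21, 19] already have colors [2, 3] ⇒ c(18) = 1.
- Vertex 11: neighbors [18, 15] already have colors [1, 2] ⇒ c(11) = 3.
- Vertex 13: neighbors [18, 11] already have colors [1, 3] ⇒ c(13) = 2.
- Vertex 12: neighbors [8, 13] already have colors [1, 2] ⇒ c(12) = 3.
- Vertex 16: neighbors [18, 15, 12] already have colors [1, 2, 3] — all 3 colors blocked. Contradiction.
The forced assignments end in a contradiction, so G has no proper 3-coloring (χ ≥ 4).
The coloring below uses 4 colors, so χ(G) = 4.
A valid 4-coloring: color 1: [11, 12, 19, 21]; color 2: [10, 14, 15, 18, 20]; color 3: [8, 9, 13, 16]; color 4: [17].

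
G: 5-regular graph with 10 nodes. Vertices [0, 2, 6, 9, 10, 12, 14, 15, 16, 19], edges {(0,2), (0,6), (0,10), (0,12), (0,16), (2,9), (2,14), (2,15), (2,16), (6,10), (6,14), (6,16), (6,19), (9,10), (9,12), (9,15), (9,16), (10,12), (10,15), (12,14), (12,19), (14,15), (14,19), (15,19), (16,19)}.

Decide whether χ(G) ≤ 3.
Suppose a proper 3-coloring c exists. The clique [0, 2, 16] takes 3 distinct colors; by symmetry let c(0) = 1, c(2) = 2, c(16) = 3.
- Vertex 6: neighbors [0, 16] already have colors [1, 3] ⇒ c(6) = 2.
- Vertex 9: neighbors [2, 16] already have colors [2, 3] ⇒ c(9) = 1.
- Vertex 15: neighbors [9, 2] already have colors [1, 2] ⇒ c(15) = 3.
- Vertex 10: neighbors [0, 6, 15] already have colors [1, 2, 3] — all 3 colors blocked. Contradiction.
The forced assignments end in a contradiction, so G has no proper 3-coloring (χ ≥ 4).

No, G is not 3-colorable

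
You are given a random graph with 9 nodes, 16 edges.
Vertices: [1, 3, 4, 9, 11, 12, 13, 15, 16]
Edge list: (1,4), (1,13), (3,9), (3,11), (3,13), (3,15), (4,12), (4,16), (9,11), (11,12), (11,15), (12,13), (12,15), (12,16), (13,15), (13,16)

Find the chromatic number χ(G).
Clique number ω(G) = 3 (lower bound: χ ≥ ω).
The clique on [3, 9, 11] has size 3, forcing χ ≥ 3, and the coloring below uses 3 colors, so χ(G) = 3.
A valid 3-coloring: color 1: [4, 11, 13]; color 2: [1, 3, 12]; color 3: [9, 15, 16].

χ(G) = 3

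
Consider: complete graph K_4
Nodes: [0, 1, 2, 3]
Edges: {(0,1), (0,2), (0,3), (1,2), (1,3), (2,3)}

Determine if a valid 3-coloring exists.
No, G is not 3-colorable

The clique on vertices [0, 1, 2, 3] has size 4 > 3, so it alone needs 4 colors.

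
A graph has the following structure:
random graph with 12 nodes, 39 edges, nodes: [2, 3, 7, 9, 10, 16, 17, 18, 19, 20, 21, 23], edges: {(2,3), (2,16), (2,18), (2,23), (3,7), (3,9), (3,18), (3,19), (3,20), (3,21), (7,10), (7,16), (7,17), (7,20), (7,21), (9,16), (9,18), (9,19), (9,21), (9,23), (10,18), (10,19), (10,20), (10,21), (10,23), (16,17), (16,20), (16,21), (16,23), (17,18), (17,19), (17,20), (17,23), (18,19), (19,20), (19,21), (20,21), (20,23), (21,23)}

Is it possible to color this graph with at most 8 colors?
A valid 8-coloring: color 1: [18, 20]; color 2: [2, 17, 21]; color 3: [3, 10, 16]; color 4: [7, 19, 23]; color 5: [9].
(χ(G) = 5 ≤ 8.)

Yes, G is 8-colorable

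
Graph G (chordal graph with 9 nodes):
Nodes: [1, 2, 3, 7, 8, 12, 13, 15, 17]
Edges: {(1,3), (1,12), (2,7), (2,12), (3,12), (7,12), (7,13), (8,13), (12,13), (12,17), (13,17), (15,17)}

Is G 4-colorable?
Yes, G is 4-colorable

A valid 4-coloring: color 1: [8, 12, 15]; color 2: [2, 3, 13]; color 3: [1, 7, 17].
(χ(G) = 3 ≤ 4.)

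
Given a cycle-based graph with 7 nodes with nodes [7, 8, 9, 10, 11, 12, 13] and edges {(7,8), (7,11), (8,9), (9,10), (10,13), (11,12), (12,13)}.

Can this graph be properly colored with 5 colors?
Yes, G is 5-colorable

A valid 5-coloring: color 1: [8, 10, 12]; color 2: [9, 11, 13]; color 3: [7].
(χ(G) = 3 ≤ 5.)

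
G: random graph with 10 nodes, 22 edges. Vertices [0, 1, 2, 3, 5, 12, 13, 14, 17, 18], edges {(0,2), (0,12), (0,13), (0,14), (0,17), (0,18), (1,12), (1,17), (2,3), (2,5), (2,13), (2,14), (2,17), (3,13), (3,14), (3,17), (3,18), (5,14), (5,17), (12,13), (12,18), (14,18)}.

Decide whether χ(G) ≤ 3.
No, G is not 3-colorable

Odd cycle [18, 12, 13, 2, 14] needs 3 colors (χ ≥ 3).
Vertex 0 is adjacent to every vertex of [2, 12, 13, 14, 18], which already need 3 colors among themselves, so 0 needs a new color (χ ≥ 4).
Hence χ(G) ≥ 4 > 3, so no proper 3-coloring exists.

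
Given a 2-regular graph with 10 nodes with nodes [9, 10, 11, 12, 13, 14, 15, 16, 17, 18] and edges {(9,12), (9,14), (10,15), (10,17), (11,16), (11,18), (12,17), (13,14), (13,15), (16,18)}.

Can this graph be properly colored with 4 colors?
A valid 4-coloring: color 1: [10, 12, 13, 18]; color 2: [11, 14, 15, 17]; color 3: [9, 16].
(χ(G) = 3 ≤ 4.)

Yes, G is 4-colorable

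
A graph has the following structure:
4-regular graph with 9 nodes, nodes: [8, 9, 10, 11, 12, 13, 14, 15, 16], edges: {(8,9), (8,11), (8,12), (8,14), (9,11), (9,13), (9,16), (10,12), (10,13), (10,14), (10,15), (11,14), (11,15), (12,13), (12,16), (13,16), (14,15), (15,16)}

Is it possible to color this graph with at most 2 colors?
The clique on vertices [8, 9, 11] has size 3 > 2, so it alone needs 3 colors.

No, G is not 2-colorable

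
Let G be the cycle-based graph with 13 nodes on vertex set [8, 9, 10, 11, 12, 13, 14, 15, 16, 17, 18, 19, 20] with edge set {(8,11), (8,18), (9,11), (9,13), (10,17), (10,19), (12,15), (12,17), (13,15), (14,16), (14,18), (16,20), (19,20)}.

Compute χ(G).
χ(G) = 3

Clique number ω(G) = 2 (lower bound: χ ≥ ω).
Odd cycle [11, 8, 18, 14, 16, 20, 19, 10, 17, 12, 15, 13, 9] needs 3 colors (χ ≥ 3).
The coloring below uses 3 colors, so χ(G) = 3.
A valid 3-coloring: color 1: [11, 13, 16, 17, 18, 19]; color 2: [8, 9, 10, 12, 14, 20]; color 3: [15].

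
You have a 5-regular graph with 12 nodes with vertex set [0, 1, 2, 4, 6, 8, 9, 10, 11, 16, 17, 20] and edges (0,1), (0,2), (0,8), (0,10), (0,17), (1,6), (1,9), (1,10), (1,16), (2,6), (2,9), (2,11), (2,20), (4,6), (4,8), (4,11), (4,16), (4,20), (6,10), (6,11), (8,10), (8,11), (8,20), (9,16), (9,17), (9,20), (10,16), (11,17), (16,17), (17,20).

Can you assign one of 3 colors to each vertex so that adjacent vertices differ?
Suppose a proper 3-coloring c exists. The clique [0, 1, 10] takes 3 distinct colors; by symmetry let c(0) = 1, c(1) = 2, c(10) = 3.
- Vertex 6: neighbors [1, 10] already have colors [2, 3] ⇒ c(6) = 1.
- Vertex 8: neighbors [0, 10] already have colors [1, 3] ⇒ c(8) = 2.
- Vertex 4: neighbors [6, 8] already have colors [1, 2] ⇒ c(4) = 3.
- Vertex 11: neighbors [6, 8, 4] already have colors [1, 2, 3] — all 3 colors blocked. Contradiction.
The forced assignments end in a contradiction, so G has no proper 3-coloring (χ ≥ 4).

No, G is not 3-colorable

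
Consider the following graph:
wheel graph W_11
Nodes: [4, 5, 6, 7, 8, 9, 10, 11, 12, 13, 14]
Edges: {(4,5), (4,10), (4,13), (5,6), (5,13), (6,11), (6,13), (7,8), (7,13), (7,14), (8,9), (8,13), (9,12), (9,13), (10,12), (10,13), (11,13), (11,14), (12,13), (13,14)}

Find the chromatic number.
χ(G) = 3

Clique number ω(G) = 3 (lower bound: χ ≥ ω).
The clique on [4, 10, 13] has size 3, forcing χ ≥ 3, and the coloring below uses 3 colors, so χ(G) = 3.
A valid 3-coloring: color 1: [13]; color 2: [5, 7, 9, 10, 11]; color 3: [4, 6, 8, 12, 14].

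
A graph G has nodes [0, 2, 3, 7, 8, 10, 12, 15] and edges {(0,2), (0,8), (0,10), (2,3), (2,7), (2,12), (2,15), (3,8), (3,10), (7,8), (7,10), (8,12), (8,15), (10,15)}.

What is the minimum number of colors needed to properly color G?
χ(G) = 2

Clique number ω(G) = 2 (lower bound: χ ≥ ω).
The graph is bipartite (no odd cycle), so 2 colors suffice: χ(G) = 2.
A valid 2-coloring: color 1: [2, 8, 10]; color 2: [0, 3, 7, 12, 15].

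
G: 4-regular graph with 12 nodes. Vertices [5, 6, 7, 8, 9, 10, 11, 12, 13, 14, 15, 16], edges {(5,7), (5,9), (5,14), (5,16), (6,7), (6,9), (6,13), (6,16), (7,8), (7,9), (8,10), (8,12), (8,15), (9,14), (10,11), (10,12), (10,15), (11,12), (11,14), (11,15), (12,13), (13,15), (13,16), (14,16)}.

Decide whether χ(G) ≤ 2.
The clique on vertices [5, 14, 16] has size 3 > 2, so it alone needs 3 colors.

No, G is not 2-colorable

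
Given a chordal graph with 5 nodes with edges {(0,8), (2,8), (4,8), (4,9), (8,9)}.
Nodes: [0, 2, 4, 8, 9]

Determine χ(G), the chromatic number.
χ(G) = 3

Clique number ω(G) = 3 (lower bound: χ ≥ ω).
The clique on [4, 8, 9] has size 3, forcing χ ≥ 3, and the coloring below uses 3 colors, so χ(G) = 3.
A valid 3-coloring: color 1: [8]; color 2: [0, 2, 9]; color 3: [4].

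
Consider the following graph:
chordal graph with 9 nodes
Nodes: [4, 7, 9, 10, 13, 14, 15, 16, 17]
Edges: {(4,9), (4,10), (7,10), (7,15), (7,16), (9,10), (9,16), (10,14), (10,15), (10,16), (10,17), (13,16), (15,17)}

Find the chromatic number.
χ(G) = 3

Clique number ω(G) = 3 (lower bound: χ ≥ ω).
The clique on [4, 9, 10] has size 3, forcing χ ≥ 3, and the coloring below uses 3 colors, so χ(G) = 3.
A valid 3-coloring: color 1: [10, 13]; color 2: [4, 14, 15, 16]; color 3: [7, 9, 17].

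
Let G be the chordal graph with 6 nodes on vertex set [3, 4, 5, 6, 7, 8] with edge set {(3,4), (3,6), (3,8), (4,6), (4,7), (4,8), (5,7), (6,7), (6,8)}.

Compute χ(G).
χ(G) = 4

Clique number ω(G) = 4 (lower bound: χ ≥ ω).
The clique on [3, 4, 6, 8] has size 4, forcing χ ≥ 4, and the coloring below uses 4 colors, so χ(G) = 4.
A valid 4-coloring: color 1: [5, 6]; color 2: [4]; color 3: [7, 8]; color 4: [3].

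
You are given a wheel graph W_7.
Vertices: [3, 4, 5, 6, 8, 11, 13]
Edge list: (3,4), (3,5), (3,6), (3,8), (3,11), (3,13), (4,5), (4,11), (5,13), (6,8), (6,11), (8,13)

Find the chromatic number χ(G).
Clique number ω(G) = 3 (lower bound: χ ≥ ω).
The clique on [3, 8, 13] has size 3, forcing χ ≥ 3, and the coloring below uses 3 colors, so χ(G) = 3.
A valid 3-coloring: color 1: [3]; color 2: [5, 8, 11]; color 3: [4, 6, 13].

χ(G) = 3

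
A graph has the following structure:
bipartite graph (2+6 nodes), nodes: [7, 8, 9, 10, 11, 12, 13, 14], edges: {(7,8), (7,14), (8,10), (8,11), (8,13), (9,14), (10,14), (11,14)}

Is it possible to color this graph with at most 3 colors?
A valid 3-coloring: color 1: [8, 12, 14]; color 2: [7, 9, 10, 11, 13].
(χ(G) = 2 ≤ 3.)

Yes, G is 3-colorable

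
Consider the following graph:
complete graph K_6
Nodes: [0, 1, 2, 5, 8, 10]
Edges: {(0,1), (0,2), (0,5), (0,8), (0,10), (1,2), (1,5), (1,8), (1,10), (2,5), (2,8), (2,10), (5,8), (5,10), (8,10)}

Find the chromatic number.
Clique number ω(G) = 6 (lower bound: χ ≥ ω).
The clique on [0, 1, 2, 5, 8, 10] has size 6, forcing χ ≥ 6, and the coloring below uses 6 colors, so χ(G) = 6.
A valid 6-coloring: color 1: [1]; color 2: [0]; color 3: [8]; color 4: [5]; color 5: [2]; color 6: [10].

χ(G) = 6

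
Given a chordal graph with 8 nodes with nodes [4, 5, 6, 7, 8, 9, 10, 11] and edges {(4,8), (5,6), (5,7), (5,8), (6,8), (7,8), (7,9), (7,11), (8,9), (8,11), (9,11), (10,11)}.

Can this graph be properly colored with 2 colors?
No, G is not 2-colorable

The clique on vertices [7, 8, 9, 11] has size 4 > 2, so it alone needs 4 colors.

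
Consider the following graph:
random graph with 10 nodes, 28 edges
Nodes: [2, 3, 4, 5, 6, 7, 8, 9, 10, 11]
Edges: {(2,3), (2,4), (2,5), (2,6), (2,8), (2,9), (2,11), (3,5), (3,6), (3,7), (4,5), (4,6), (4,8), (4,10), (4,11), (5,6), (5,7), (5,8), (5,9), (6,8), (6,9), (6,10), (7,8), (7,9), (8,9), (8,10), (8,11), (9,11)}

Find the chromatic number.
Clique number ω(G) = 5 (lower bound: χ ≥ ω).
The clique on [2, 5, 6, 8, 9] has size 5, forcing χ ≥ 5, and the coloring below uses 5 colors, so χ(G) = 5.
A valid 5-coloring: color 1: [3, 8]; color 2: [5, 10, 11]; color 3: [6, 7]; color 4: [2]; color 5: [4, 9].

χ(G) = 5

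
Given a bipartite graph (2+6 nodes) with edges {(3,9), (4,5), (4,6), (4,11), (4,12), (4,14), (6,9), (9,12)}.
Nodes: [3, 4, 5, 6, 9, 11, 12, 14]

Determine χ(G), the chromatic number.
Clique number ω(G) = 2 (lower bound: χ ≥ ω).
The graph is bipartite (no odd cycle), so 2 colors suffice: χ(G) = 2.
A valid 2-coloring: color 1: [4, 9]; color 2: [3, 5, 6, 11, 12, 14].

χ(G) = 2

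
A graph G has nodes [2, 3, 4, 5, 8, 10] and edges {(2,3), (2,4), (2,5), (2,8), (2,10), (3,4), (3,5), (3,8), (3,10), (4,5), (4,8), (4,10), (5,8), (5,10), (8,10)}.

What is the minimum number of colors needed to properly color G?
χ(G) = 6

Clique number ω(G) = 6 (lower bound: χ ≥ ω).
The clique on [2, 3, 4, 5, 8, 10] has size 6, forcing χ ≥ 6, and the coloring below uses 6 colors, so χ(G) = 6.
A valid 6-coloring: color 1: [3]; color 2: [5]; color 3: [2]; color 4: [8]; color 5: [4]; color 6: [10].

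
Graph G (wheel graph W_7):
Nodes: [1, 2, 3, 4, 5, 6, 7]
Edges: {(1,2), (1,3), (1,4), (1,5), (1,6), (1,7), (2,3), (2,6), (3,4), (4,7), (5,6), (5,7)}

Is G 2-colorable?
The clique on vertices [1, 2, 3] has size 3 > 2, so it alone needs 3 colors.

No, G is not 2-colorable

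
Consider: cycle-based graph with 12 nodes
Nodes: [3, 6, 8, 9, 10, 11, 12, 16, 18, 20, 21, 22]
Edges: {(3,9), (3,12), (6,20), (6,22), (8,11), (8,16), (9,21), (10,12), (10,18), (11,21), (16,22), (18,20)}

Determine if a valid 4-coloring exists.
A valid 4-coloring: color 1: [6, 9, 11, 12, 16, 18]; color 2: [3, 8, 10, 20, 21, 22].
(χ(G) = 2 ≤ 4.)

Yes, G is 4-colorable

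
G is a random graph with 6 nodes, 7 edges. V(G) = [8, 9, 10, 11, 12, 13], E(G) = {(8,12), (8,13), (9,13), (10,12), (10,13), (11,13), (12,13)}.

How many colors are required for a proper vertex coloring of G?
χ(G) = 3

Clique number ω(G) = 3 (lower bound: χ ≥ ω).
The clique on [8, 12, 13] has size 3, forcing χ ≥ 3, and the coloring below uses 3 colors, so χ(G) = 3.
A valid 3-coloring: color 1: [13]; color 2: [9, 11, 12]; color 3: [8, 10].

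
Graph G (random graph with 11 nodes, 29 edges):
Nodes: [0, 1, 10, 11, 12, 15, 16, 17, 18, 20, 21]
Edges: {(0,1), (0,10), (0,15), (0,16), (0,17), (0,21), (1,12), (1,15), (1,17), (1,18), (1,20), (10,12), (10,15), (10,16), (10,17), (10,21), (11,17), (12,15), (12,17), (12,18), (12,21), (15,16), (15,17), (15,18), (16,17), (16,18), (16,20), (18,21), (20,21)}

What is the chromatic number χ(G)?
Clique number ω(G) = 5 (lower bound: χ ≥ ω).
The clique on [0, 10, 15, 16, 17] has size 5, forcing χ ≥ 5, and the coloring below uses 5 colors, so χ(G) = 5.
A valid 5-coloring: color 1: [11, 15, 21]; color 2: [17, 18, 20]; color 3: [0, 12]; color 4: [1, 16]; color 5: [10].

χ(G) = 5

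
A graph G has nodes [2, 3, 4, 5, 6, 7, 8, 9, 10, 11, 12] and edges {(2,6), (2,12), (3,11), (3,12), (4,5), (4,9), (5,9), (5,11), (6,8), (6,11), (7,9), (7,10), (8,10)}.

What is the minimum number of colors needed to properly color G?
Clique number ω(G) = 3 (lower bound: χ ≥ ω).
The clique on [4, 5, 9] has size 3, forcing χ ≥ 3, and the coloring below uses 3 colors, so χ(G) = 3.
A valid 3-coloring: color 1: [3, 5, 6, 10]; color 2: [8, 9, 11, 12]; color 3: [2, 4, 7].

χ(G) = 3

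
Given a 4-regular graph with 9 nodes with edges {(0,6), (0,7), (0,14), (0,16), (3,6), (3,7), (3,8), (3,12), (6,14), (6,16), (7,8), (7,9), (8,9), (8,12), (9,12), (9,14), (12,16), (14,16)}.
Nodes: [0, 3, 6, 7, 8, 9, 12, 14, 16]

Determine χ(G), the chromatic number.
χ(G) = 4

Clique number ω(G) = 4 (lower bound: χ ≥ ω).
The clique on [0, 6, 14, 16] has size 4, forcing χ ≥ 4, and the coloring below uses 4 colors, so χ(G) = 4.
A valid 4-coloring: color 1: [3, 9, 16]; color 2: [6, 7, 12]; color 3: [0, 8]; color 4: [14].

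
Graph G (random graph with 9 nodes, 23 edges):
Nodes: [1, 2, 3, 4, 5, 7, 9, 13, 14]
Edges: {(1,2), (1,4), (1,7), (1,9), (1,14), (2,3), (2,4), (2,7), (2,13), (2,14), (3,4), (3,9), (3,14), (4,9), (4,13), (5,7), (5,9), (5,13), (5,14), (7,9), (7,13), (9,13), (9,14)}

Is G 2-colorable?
No, G is not 2-colorable

The clique on vertices [5, 7, 9, 13] has size 4 > 2, so it alone needs 4 colors.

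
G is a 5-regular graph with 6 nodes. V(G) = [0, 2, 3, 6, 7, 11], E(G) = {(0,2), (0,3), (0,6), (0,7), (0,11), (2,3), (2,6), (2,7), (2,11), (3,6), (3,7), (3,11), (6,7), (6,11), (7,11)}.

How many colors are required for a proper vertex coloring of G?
χ(G) = 6

Clique number ω(G) = 6 (lower bound: χ ≥ ω).
The clique on [0, 2, 3, 6, 7, 11] has size 6, forcing χ ≥ 6, and the coloring below uses 6 colors, so χ(G) = 6.
A valid 6-coloring: color 1: [0]; color 2: [11]; color 3: [3]; color 4: [6]; color 5: [2]; color 6: [7].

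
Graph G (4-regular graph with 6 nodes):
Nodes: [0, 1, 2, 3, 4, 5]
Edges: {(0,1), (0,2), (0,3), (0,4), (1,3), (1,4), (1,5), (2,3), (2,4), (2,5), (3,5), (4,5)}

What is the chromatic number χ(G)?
Clique number ω(G) = 3 (lower bound: χ ≥ ω).
The clique on [0, 1, 3] has size 3, forcing χ ≥ 3, and the coloring below uses 3 colors, so χ(G) = 3.
A valid 3-coloring: color 1: [3, 4]; color 2: [1, 2]; color 3: [0, 5].

χ(G) = 3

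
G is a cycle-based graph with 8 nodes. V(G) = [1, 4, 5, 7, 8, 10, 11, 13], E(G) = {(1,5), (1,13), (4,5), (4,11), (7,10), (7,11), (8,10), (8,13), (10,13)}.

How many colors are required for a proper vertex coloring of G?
χ(G) = 3

Clique number ω(G) = 3 (lower bound: χ ≥ ω).
The clique on [8, 10, 13] has size 3, forcing χ ≥ 3, and the coloring below uses 3 colors, so χ(G) = 3.
A valid 3-coloring: color 1: [4, 7, 13]; color 2: [1, 10, 11]; color 3: [5, 8].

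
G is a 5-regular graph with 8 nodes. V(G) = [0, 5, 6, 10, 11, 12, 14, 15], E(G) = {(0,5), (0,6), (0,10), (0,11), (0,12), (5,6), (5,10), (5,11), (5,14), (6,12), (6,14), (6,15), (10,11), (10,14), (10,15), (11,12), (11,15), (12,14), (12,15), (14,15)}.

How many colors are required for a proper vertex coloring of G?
χ(G) = 4

Clique number ω(G) = 4 (lower bound: χ ≥ ω).
The clique on [0, 5, 10, 11] has size 4, forcing χ ≥ 4, and the coloring below uses 4 colors, so χ(G) = 4.
A valid 4-coloring: color 1: [0, 15]; color 2: [11, 14]; color 3: [5, 12]; color 4: [6, 10].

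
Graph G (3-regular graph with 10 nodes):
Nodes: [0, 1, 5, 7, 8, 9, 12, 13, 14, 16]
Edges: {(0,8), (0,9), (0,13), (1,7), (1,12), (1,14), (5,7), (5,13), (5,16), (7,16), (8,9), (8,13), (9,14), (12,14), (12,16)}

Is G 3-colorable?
Yes, G is 3-colorable

A valid 3-coloring: color 1: [7, 9, 12, 13]; color 2: [1, 5, 8]; color 3: [0, 14, 16].
(χ(G) = 3 ≤ 3.)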